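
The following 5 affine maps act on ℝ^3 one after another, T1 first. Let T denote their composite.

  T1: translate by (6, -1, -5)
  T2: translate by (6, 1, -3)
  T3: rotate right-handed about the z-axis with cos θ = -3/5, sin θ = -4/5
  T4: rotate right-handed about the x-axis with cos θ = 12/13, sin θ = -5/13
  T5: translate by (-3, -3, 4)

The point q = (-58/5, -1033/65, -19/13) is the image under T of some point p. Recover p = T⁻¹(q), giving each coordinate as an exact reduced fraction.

T1 = [1 0 0 6; 0 1 0 -1; 0 0 1 -5; 0 0 0 1]
T2·T1 = [1 0 0 12; 0 1 0 0; 0 0 1 -8; 0 0 0 1]
T3·…·T1 = [-3/5 4/5 0 -36/5; -4/5 -3/5 0 -48/5; 0 0 1 -8; 0 0 0 1]
T4·…·T1 = [-3/5 4/5 0 -36/5; -48/65 -36/65 5/13 -776/65; 4/13 3/13 12/13 -48/13; 0 0 0 1]
T5·…·T1 = [-3/5 4/5 0 -51/5; -48/65 -36/65 5/13 -971/65; 4/13 3/13 12/13 4/13; 0 0 0 1]
det M = 1; M⁻¹ = [-3/5 -48/65 4/13 -1121/65; 4/5 -36/65 3/13 -12/65; 0 5/13 12/13 71/13; 0 0 0 1]
M⁻¹ · (-58/5, -1033/65, -19/13)ᵀ = (1, -1, -2)ᵀ

p = (1, -1, -2)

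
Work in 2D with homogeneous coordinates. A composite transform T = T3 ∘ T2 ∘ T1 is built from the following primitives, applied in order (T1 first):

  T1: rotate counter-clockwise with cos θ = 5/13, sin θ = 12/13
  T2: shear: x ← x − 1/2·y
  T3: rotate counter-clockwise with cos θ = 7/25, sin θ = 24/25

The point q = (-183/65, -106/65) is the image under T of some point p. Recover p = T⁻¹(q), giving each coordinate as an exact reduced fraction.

p = (8/5, 2)

T1 = [5/13 -12/13 0; 12/13 5/13 0; 0 0 1]
T2·T1 = [-1/13 -29/26 0; 12/13 5/13 0; 0 0 1]
T3·…·T1 = [-59/65 -443/650 0; 12/65 -313/325 0; 0 0 1]
det M = 1; M⁻¹ = [-313/325 443/650 0; -12/65 -59/65 0; 0 0 1]
M⁻¹ · (-183/65, -106/65)ᵀ = (8/5, 2)ᵀ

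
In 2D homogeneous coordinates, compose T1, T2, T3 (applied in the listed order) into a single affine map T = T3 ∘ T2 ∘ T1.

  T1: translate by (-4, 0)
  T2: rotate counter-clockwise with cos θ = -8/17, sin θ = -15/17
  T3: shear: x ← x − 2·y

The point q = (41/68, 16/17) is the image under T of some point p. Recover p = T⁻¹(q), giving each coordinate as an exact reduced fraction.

p = (2, 7/4)

T1 = [1 0 -4; 0 1 0; 0 0 1]
T2·T1 = [-8/17 15/17 32/17; -15/17 -8/17 60/17; 0 0 1]
T3·…·T1 = [22/17 31/17 -88/17; -15/17 -8/17 60/17; 0 0 1]
det M = 1; M⁻¹ = [-8/17 -31/17 4; 15/17 22/17 0; 0 0 1]
M⁻¹ · (41/68, 16/17)ᵀ = (2, 7/4)ᵀ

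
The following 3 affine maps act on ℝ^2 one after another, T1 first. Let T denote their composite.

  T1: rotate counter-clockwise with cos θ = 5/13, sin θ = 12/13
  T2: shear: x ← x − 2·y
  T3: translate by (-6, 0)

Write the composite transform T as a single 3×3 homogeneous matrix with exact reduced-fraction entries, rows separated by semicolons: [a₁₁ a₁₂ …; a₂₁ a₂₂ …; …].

T = [-19/13 -22/13 -6; 12/13 5/13 0; 0 0 1]

T1 = [5/13 -12/13 0; 12/13 5/13 0; 0 0 1]
T2·T1 = [-19/13 -22/13 0; 12/13 5/13 0; 0 0 1]
T3·…·T1 = [-19/13 -22/13 -6; 12/13 5/13 0; 0 0 1]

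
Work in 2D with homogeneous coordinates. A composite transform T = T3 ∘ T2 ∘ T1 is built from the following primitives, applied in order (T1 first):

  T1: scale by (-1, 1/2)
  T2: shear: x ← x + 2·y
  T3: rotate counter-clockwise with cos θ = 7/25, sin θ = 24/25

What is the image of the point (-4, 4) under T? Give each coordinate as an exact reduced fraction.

T1 scale by (-1, 1/2): (-4, 4) → (4, 2)
T2 shear: x ← x + 2·y: (4, 2) → (8, 2)
T3 rotate counter-clockwise with cos θ = 7/25, sin θ = 24/25: (8, 2) → (8/25, 206/25)

T(p) = (8/25, 206/25)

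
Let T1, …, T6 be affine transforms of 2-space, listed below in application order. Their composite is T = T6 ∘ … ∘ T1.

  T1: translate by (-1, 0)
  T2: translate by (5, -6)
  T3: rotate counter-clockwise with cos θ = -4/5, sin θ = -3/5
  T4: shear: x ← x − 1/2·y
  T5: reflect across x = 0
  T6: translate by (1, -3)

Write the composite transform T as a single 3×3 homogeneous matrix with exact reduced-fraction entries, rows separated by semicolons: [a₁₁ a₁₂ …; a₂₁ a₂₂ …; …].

T1 = [1 0 -1; 0 1 0; 0 0 1]
T2·T1 = [1 0 4; 0 1 -6; 0 0 1]
T3·…·T1 = [-4/5 3/5 -34/5; -3/5 -4/5 12/5; 0 0 1]
T4·…·T1 = [-1/2 1 -8; -3/5 -4/5 12/5; 0 0 1]
T5·…·T1 = [1/2 -1 8; -3/5 -4/5 12/5; 0 0 1]
T6·…·T1 = [1/2 -1 9; -3/5 -4/5 -3/5; 0 0 1]

T = [1/2 -1 9; -3/5 -4/5 -3/5; 0 0 1]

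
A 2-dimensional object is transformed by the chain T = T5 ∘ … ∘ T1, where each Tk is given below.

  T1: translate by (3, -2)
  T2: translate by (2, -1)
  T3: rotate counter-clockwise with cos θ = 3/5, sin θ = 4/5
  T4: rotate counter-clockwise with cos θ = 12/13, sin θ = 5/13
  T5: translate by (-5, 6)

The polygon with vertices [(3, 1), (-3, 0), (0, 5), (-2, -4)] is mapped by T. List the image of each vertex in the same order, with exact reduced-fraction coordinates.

T1 translate by (3, -2): (3, 1) → (6, -1); (-3, 0) → (0, -2); (0, 5) → (3, 3); (-2, -4) → (1, -6)
T2 translate by (2, -1): (6, -1) → (8, -2); (0, -2) → (2, -3); (3, 3) → (5, 2); (1, -6) → (3, -7)
T3 rotate counter-clockwise with cos θ = 3/5, sin θ = 4/5: (8, -2) → (32/5, 26/5); (2, -3) → (18/5, -1/5); (5, 2) → (7/5, 26/5); (3, -7) → (37/5, -9/5)
T4 rotate counter-clockwise with cos θ = 12/13, sin θ = 5/13: (32/5, 26/5) → (254/65, 472/65); (18/5, -1/5) → (17/5, 6/5); (7/5, 26/5) → (-46/65, 347/65); (37/5, -9/5) → (489/65, 77/65)
T5 translate by (-5, 6): (254/65, 472/65) → (-71/65, 862/65); (17/5, 6/5) → (-8/5, 36/5); (-46/65, 347/65) → (-371/65, 737/65); (489/65, 77/65) → (164/65, 467/65)

image vertices: (-71/65, 862/65), (-8/5, 36/5), (-371/65, 737/65), (164/65, 467/65)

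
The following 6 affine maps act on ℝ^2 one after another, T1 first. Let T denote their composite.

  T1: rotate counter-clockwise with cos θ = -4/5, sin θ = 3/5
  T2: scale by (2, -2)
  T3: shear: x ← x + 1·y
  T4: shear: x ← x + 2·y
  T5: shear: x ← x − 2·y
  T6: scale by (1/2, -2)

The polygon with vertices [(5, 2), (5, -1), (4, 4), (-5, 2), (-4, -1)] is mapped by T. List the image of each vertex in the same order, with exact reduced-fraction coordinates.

T1 rotate counter-clockwise with cos θ = -4/5, sin θ = 3/5: (5, 2) → (-26/5, 7/5); (5, -1) → (-17/5, 19/5); (4, 4) → (-28/5, -4/5); (-5, 2) → (14/5, -23/5); (-4, -1) → (19/5, -8/5)
T2 scale by (2, -2): (-26/5, 7/5) → (-52/5, -14/5); (-17/5, 19/5) → (-34/5, -38/5); (-28/5, -4/5) → (-56/5, 8/5); (14/5, -23/5) → (28/5, 46/5); (19/5, -8/5) → (38/5, 16/5)
T3 shear: x ← x + 1·y: (-52/5, -14/5) → (-66/5, -14/5); (-34/5, -38/5) → (-72/5, -38/5); (-56/5, 8/5) → (-48/5, 8/5); (28/5, 46/5) → (74/5, 46/5); (38/5, 16/5) → (54/5, 16/5)
T4 shear: x ← x + 2·y: (-66/5, -14/5) → (-94/5, -14/5); (-72/5, -38/5) → (-148/5, -38/5); (-48/5, 8/5) → (-32/5, 8/5); (74/5, 46/5) → (166/5, 46/5); (54/5, 16/5) → (86/5, 16/5)
T5 shear: x ← x − 2·y: (-94/5, -14/5) → (-66/5, -14/5); (-148/5, -38/5) → (-72/5, -38/5); (-32/5, 8/5) → (-48/5, 8/5); (166/5, 46/5) → (74/5, 46/5); (86/5, 16/5) → (54/5, 16/5)
T6 scale by (1/2, -2): (-66/5, -14/5) → (-33/5, 28/5); (-72/5, -38/5) → (-36/5, 76/5); (-48/5, 8/5) → (-24/5, -16/5); (74/5, 46/5) → (37/5, -92/5); (54/5, 16/5) → (27/5, -32/5)

image vertices: (-33/5, 28/5), (-36/5, 76/5), (-24/5, -16/5), (37/5, -92/5), (27/5, -32/5)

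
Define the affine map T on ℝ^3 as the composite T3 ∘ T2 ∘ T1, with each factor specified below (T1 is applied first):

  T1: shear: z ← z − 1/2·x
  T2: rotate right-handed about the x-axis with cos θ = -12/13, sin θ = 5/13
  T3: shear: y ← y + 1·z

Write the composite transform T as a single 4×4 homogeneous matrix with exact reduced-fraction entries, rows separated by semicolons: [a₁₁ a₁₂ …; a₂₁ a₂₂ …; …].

T = [1 0 0 0; 17/26 -7/13 -17/13 0; 6/13 5/13 -12/13 0; 0 0 0 1]

T1 = [1 0 0 0; 0 1 0 0; -1/2 0 1 0; 0 0 0 1]
T2·T1 = [1 0 0 0; 5/26 -12/13 -5/13 0; 6/13 5/13 -12/13 0; 0 0 0 1]
T3·…·T1 = [1 0 0 0; 17/26 -7/13 -17/13 0; 6/13 5/13 -12/13 0; 0 0 0 1]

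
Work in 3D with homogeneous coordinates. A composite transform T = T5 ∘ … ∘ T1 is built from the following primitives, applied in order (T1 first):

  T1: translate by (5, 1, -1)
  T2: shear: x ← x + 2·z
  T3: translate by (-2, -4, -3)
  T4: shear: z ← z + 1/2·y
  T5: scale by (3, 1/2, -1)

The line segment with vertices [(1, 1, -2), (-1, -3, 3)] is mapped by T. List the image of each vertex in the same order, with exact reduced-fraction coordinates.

image vertices: (-6, -1, 7), (18, -3, 4)

T1 translate by (5, 1, -1): (1, 1, -2) → (6, 2, -3); (-1, -3, 3) → (4, -2, 2)
T2 shear: x ← x + 2·z: (6, 2, -3) → (0, 2, -3); (4, -2, 2) → (8, -2, 2)
T3 translate by (-2, -4, -3): (0, 2, -3) → (-2, -2, -6); (8, -2, 2) → (6, -6, -1)
T4 shear: z ← z + 1/2·y: (-2, -2, -6) → (-2, -2, -7); (6, -6, -1) → (6, -6, -4)
T5 scale by (3, 1/2, -1): (-2, -2, -7) → (-6, -1, 7); (6, -6, -4) → (18, -3, 4)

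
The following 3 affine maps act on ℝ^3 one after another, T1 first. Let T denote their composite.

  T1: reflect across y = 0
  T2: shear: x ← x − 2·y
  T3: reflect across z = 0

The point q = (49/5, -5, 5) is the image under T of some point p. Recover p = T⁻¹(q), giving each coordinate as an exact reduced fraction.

T1 = [1 0 0 0; 0 -1 0 0; 0 0 1 0; 0 0 0 1]
T2·T1 = [1 2 0 0; 0 -1 0 0; 0 0 1 0; 0 0 0 1]
T3·…·T1 = [1 2 0 0; 0 -1 0 0; 0 0 -1 0; 0 0 0 1]
det M = 1; M⁻¹ = [1 2 0 0; 0 -1 0 0; 0 0 -1 0; 0 0 0 1]
M⁻¹ · (49/5, -5, 5)ᵀ = (-1/5, 5, -5)ᵀ

p = (-1/5, 5, -5)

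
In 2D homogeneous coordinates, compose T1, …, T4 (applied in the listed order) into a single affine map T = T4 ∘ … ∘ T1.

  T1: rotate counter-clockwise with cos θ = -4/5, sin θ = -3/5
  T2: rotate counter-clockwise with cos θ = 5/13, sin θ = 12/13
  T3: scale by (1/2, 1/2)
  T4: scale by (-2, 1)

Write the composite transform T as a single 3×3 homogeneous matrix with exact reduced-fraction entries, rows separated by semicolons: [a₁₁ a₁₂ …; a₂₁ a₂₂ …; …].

T = [-16/65 -63/65 0; -63/130 8/65 0; 0 0 1]

T1 = [-4/5 3/5 0; -3/5 -4/5 0; 0 0 1]
T2·T1 = [16/65 63/65 0; -63/65 16/65 0; 0 0 1]
T3·…·T1 = [8/65 63/130 0; -63/130 8/65 0; 0 0 1]
T4·…·T1 = [-16/65 -63/65 0; -63/130 8/65 0; 0 0 1]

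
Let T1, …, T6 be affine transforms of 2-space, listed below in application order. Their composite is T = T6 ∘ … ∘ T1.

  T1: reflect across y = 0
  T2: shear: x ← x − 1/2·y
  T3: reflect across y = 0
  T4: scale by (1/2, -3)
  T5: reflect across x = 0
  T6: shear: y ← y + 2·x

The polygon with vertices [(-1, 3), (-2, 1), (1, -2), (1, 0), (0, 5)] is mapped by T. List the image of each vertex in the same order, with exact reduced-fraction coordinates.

T1 reflect across y = 0: (-1, 3) → (-1, -3); (-2, 1) → (-2, -1); (1, -2) → (1, 2); (1, 0) → (1, 0); (0, 5) → (0, -5)
T2 shear: x ← x − 1/2·y: (-1, -3) → (1/2, -3); (-2, -1) → (-3/2, -1); (1, 2) → (0, 2); (1, 0) → (1, 0); (0, -5) → (5/2, -5)
T3 reflect across y = 0: (1/2, -3) → (1/2, 3); (-3/2, -1) → (-3/2, 1); (0, 2) → (0, -2); (1, 0) → (1, 0); (5/2, -5) → (5/2, 5)
T4 scale by (1/2, -3): (1/2, 3) → (1/4, -9); (-3/2, 1) → (-3/4, -3); (0, -2) → (0, 6); (1, 0) → (1/2, 0); (5/2, 5) → (5/4, -15)
T5 reflect across x = 0: (1/4, -9) → (-1/4, -9); (-3/4, -3) → (3/4, -3); (0, 6) → (0, 6); (1/2, 0) → (-1/2, 0); (5/4, -15) → (-5/4, -15)
T6 shear: y ← y + 2·x: (-1/4, -9) → (-1/4, -19/2); (3/4, -3) → (3/4, -3/2); (0, 6) → (0, 6); (-1/2, 0) → (-1/2, -1); (-5/4, -15) → (-5/4, -35/2)

image vertices: (-1/4, -19/2), (3/4, -3/2), (0, 6), (-1/2, -1), (-5/4, -35/2)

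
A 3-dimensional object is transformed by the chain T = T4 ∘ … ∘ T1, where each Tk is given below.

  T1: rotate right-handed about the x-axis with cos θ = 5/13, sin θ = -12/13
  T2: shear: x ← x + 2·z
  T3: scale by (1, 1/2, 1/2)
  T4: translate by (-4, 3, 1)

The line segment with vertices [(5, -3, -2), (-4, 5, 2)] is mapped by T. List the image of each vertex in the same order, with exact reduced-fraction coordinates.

image vertices: (5, 3/2, 2), (-204/13, 127/26, -12/13)

T1 rotate right-handed about the x-axis with cos θ = 5/13, sin θ = -12/13: (5, -3, -2) → (5, -3, 2); (-4, 5, 2) → (-4, 49/13, -50/13)
T2 shear: x ← x + 2·z: (5, -3, 2) → (9, -3, 2); (-4, 49/13, -50/13) → (-152/13, 49/13, -50/13)
T3 scale by (1, 1/2, 1/2): (9, -3, 2) → (9, -3/2, 1); (-152/13, 49/13, -50/13) → (-152/13, 49/26, -25/13)
T4 translate by (-4, 3, 1): (9, -3/2, 1) → (5, 3/2, 2); (-152/13, 49/26, -25/13) → (-204/13, 127/26, -12/13)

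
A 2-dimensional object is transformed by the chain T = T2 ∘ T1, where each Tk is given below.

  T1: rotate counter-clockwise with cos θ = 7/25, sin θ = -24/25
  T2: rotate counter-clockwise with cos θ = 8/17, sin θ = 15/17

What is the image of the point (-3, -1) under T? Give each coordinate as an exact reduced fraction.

T(p) = (-267/85, -31/85)

T1 rotate counter-clockwise with cos θ = 7/25, sin θ = -24/25: (-3, -1) → (-9/5, 13/5)
T2 rotate counter-clockwise with cos θ = 8/17, sin θ = 15/17: (-9/5, 13/5) → (-267/85, -31/85)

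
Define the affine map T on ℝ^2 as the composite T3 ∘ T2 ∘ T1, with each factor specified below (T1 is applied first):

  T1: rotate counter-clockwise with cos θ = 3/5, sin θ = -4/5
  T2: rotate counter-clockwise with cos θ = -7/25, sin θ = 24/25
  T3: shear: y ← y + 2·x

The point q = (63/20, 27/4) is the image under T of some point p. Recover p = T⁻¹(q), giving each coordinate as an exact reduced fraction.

p = (9/4, -9/4)

T1 = [3/5 4/5 0; -4/5 3/5 0; 0 0 1]
T2·T1 = [3/5 -4/5 0; 4/5 3/5 0; 0 0 1]
T3·…·T1 = [3/5 -4/5 0; 2 -1 0; 0 0 1]
det M = 1; M⁻¹ = [-1 4/5 0; -2 3/5 0; 0 0 1]
M⁻¹ · (63/20, 27/4)ᵀ = (9/4, -9/4)ᵀ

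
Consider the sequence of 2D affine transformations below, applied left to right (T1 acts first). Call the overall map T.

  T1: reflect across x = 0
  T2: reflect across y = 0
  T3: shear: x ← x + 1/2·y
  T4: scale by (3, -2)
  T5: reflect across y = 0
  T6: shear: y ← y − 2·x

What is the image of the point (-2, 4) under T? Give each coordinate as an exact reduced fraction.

T(p) = (0, -8)

T1 reflect across x = 0: (-2, 4) → (2, 4)
T2 reflect across y = 0: (2, 4) → (2, -4)
T3 shear: x ← x + 1/2·y: (2, -4) → (0, -4)
T4 scale by (3, -2): (0, -4) → (0, 8)
T5 reflect across y = 0: (0, 8) → (0, -8)
T6 shear: y ← y − 2·x: (0, -8) → (0, -8)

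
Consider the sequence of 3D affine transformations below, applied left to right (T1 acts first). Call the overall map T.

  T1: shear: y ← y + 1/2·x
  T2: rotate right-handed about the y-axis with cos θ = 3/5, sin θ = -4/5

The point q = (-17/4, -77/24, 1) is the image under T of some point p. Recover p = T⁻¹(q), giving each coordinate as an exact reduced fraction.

p = (-7/4, -7/3, 4)

T1 = [1 0 0 0; 1/2 1 0 0; 0 0 1 0; 0 0 0 1]
T2·T1 = [3/5 0 -4/5 0; 1/2 1 0 0; 4/5 0 3/5 0; 0 0 0 1]
det M = 1; M⁻¹ = [3/5 0 4/5 0; -3/10 1 -2/5 0; -4/5 0 3/5 0; 0 0 0 1]
M⁻¹ · (-17/4, -77/24, 1)ᵀ = (-7/4, -7/3, 4)ᵀ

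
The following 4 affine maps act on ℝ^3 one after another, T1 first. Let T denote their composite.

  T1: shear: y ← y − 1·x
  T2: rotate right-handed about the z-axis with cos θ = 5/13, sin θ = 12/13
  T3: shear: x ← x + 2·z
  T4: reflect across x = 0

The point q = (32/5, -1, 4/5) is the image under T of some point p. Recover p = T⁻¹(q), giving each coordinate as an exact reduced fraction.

T1 = [1 0 0 0; -1 1 0 0; 0 0 1 0; 0 0 0 1]
T2·T1 = [17/13 -12/13 0 0; 7/13 5/13 0 0; 0 0 1 0; 0 0 0 1]
T3·…·T1 = [17/13 -12/13 2 0; 7/13 5/13 0 0; 0 0 1 0; 0 0 0 1]
T4·…·T1 = [-17/13 12/13 -2 0; 7/13 5/13 0 0; 0 0 1 0; 0 0 0 1]
det M = -1; M⁻¹ = [-5/13 12/13 -10/13 0; 7/13 17/13 14/13 0; 0 0 1 0; 0 0 0 1]
M⁻¹ · (32/5, -1, 4/5)ᵀ = (-4, 3, 4/5)ᵀ

p = (-4, 3, 4/5)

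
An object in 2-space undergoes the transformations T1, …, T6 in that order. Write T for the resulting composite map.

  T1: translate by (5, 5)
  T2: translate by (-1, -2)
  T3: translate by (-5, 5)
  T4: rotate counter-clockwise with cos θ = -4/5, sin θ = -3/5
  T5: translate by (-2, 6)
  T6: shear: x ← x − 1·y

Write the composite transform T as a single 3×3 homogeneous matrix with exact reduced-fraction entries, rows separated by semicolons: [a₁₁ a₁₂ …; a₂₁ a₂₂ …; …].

T1 = [1 0 5; 0 1 5; 0 0 1]
T2·T1 = [1 0 4; 0 1 3; 0 0 1]
T3·…·T1 = [1 0 -1; 0 1 8; 0 0 1]
T4·…·T1 = [-4/5 3/5 28/5; -3/5 -4/5 -29/5; 0 0 1]
T5·…·T1 = [-4/5 3/5 18/5; -3/5 -4/5 1/5; 0 0 1]
T6·…·T1 = [-1/5 7/5 17/5; -3/5 -4/5 1/5; 0 0 1]

T = [-1/5 7/5 17/5; -3/5 -4/5 1/5; 0 0 1]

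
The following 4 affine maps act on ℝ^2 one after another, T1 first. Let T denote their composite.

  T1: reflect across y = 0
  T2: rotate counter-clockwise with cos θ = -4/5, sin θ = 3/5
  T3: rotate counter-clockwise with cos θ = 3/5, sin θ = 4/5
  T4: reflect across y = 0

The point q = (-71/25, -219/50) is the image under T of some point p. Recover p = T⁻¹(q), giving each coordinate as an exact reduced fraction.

T1 = [1 0 0; 0 -1 0; 0 0 1]
T2·T1 = [-4/5 3/5 0; 3/5 4/5 0; 0 0 1]
T3·…·T1 = [-24/25 -7/25 0; -7/25 24/25 0; 0 0 1]
T4·…·T1 = [-24/25 -7/25 0; 7/25 -24/25 0; 0 0 1]
det M = 1; M⁻¹ = [-24/25 7/25 0; -7/25 -24/25 0; 0 0 1]
M⁻¹ · (-71/25, -219/50)ᵀ = (3/2, 5)ᵀ

p = (3/2, 5)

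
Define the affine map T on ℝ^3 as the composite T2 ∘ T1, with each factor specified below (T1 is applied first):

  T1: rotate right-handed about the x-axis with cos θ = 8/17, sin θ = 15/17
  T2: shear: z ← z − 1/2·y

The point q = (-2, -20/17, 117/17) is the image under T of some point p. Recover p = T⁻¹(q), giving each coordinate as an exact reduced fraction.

p = (-2, 5, 4)

T1 = [1 0 0 0; 0 8/17 -15/17 0; 0 15/17 8/17 0; 0 0 0 1]
T2·T1 = [1 0 0 0; 0 8/17 -15/17 0; 0 11/17 31/34 0; 0 0 0 1]
det M = 1; M⁻¹ = [1 0 0 0; 0 31/34 15/17 0; 0 -11/17 8/17 0; 0 0 0 1]
M⁻¹ · (-2, -20/17, 117/17)ᵀ = (-2, 5, 4)ᵀ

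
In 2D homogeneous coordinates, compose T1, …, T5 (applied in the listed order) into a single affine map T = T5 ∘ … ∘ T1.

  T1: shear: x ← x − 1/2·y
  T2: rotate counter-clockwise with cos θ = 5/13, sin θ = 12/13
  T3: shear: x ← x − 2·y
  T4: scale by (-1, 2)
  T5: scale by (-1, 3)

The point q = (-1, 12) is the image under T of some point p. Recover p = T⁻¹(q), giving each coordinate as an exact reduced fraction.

T1 = [1 -1/2 0; 0 1 0; 0 0 1]
T2·T1 = [5/13 -29/26 0; 12/13 -1/13 0; 0 0 1]
T3·…·T1 = [-19/13 -25/26 0; 12/13 -1/13 0; 0 0 1]
T4·…·T1 = [19/13 25/26 0; 24/13 -2/13 0; 0 0 1]
T5·…·T1 = [-19/13 -25/26 0; 72/13 -6/13 0; 0 0 1]
det M = 6; M⁻¹ = [-1/13 25/156 0; -12/13 -19/78 0; 0 0 1]
M⁻¹ · (-1, 12)ᵀ = (2, -2)ᵀ

p = (2, -2)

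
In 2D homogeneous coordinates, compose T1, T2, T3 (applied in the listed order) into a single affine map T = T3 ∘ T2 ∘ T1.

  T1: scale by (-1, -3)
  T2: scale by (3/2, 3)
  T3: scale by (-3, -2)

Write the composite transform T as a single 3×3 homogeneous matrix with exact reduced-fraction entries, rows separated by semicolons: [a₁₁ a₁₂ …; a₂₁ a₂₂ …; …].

T = [9/2 0 0; 0 18 0; 0 0 1]

T1 = [-1 0 0; 0 -3 0; 0 0 1]
T2·T1 = [-3/2 0 0; 0 -9 0; 0 0 1]
T3·…·T1 = [9/2 0 0; 0 18 0; 0 0 1]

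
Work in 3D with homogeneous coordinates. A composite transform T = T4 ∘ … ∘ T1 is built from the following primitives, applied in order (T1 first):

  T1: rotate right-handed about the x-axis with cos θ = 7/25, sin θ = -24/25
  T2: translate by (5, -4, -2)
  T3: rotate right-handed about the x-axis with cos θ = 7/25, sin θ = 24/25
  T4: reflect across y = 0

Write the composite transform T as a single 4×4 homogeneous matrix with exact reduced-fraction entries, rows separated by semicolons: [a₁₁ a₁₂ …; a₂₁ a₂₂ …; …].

T = [1 0 0 5; 0 -1 0 -4/5; 0 0 1 -22/5; 0 0 0 1]

T1 = [1 0 0 0; 0 7/25 24/25 0; 0 -24/25 7/25 0; 0 0 0 1]
T2·T1 = [1 0 0 5; 0 7/25 24/25 -4; 0 -24/25 7/25 -2; 0 0 0 1]
T3·…·T1 = [1 0 0 5; 0 1 0 4/5; 0 0 1 -22/5; 0 0 0 1]
T4·…·T1 = [1 0 0 5; 0 -1 0 -4/5; 0 0 1 -22/5; 0 0 0 1]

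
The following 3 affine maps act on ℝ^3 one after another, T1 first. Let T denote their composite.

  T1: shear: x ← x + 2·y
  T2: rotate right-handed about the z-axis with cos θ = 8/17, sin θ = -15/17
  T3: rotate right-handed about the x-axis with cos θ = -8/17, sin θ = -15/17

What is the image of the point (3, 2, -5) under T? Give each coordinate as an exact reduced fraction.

T1 shear: x ← x + 2·y: (3, 2, -5) → (7, 2, -5)
T2 rotate right-handed about the z-axis with cos θ = 8/17, sin θ = -15/17: (7, 2, -5) → (86/17, -89/17, -5)
T3 rotate right-handed about the x-axis with cos θ = -8/17, sin θ = -15/17: (86/17, -89/17, -5) → (86/17, -563/289, 2015/289)

T(p) = (86/17, -563/289, 2015/289)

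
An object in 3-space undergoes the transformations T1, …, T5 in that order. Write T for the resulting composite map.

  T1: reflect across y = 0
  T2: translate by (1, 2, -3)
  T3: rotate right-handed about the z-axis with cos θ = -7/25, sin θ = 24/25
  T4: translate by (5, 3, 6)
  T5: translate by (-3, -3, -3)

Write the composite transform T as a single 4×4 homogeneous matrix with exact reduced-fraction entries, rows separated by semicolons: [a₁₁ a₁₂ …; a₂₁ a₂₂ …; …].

T = [-7/25 24/25 0 -1/5; 24/25 7/25 0 2/5; 0 0 1 0; 0 0 0 1]

T1 = [1 0 0 0; 0 -1 0 0; 0 0 1 0; 0 0 0 1]
T2·T1 = [1 0 0 1; 0 -1 0 2; 0 0 1 -3; 0 0 0 1]
T3·…·T1 = [-7/25 24/25 0 -11/5; 24/25 7/25 0 2/5; 0 0 1 -3; 0 0 0 1]
T4·…·T1 = [-7/25 24/25 0 14/5; 24/25 7/25 0 17/5; 0 0 1 3; 0 0 0 1]
T5·…·T1 = [-7/25 24/25 0 -1/5; 24/25 7/25 0 2/5; 0 0 1 0; 0 0 0 1]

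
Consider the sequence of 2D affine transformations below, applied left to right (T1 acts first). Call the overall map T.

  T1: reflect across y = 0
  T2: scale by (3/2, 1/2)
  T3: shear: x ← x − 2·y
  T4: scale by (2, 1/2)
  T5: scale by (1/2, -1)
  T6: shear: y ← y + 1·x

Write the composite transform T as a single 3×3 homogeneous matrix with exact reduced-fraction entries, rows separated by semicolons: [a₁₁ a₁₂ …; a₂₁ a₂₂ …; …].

T = [3/2 1 0; 3/2 5/4 0; 0 0 1]

T1 = [1 0 0; 0 -1 0; 0 0 1]
T2·T1 = [3/2 0 0; 0 -1/2 0; 0 0 1]
T3·…·T1 = [3/2 1 0; 0 -1/2 0; 0 0 1]
T4·…·T1 = [3 2 0; 0 -1/4 0; 0 0 1]
T5·…·T1 = [3/2 1 0; 0 1/4 0; 0 0 1]
T6·…·T1 = [3/2 1 0; 3/2 5/4 0; 0 0 1]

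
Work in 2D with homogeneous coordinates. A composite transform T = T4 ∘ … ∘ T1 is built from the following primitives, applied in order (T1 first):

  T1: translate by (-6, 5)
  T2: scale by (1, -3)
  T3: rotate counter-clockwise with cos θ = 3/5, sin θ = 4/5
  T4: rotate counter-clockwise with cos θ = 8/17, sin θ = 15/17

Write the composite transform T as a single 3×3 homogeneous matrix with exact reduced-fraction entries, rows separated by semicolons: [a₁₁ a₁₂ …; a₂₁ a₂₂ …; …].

T1 = [1 0 -6; 0 1 5; 0 0 1]
T2·T1 = [1 0 -6; 0 -3 -15; 0 0 1]
T3·…·T1 = [3/5 12/5 42/5; 4/5 -9/5 -69/5; 0 0 1]
T4·…·T1 = [-36/85 231/85 1371/85; 77/85 108/85 78/85; 0 0 1]

T = [-36/85 231/85 1371/85; 77/85 108/85 78/85; 0 0 1]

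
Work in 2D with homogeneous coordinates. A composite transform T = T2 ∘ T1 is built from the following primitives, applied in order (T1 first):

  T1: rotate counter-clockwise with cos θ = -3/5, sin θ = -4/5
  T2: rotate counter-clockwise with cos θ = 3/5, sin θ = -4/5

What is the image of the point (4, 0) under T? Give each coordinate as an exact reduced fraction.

T1 rotate counter-clockwise with cos θ = -3/5, sin θ = -4/5: (4, 0) → (-12/5, -16/5)
T2 rotate counter-clockwise with cos θ = 3/5, sin θ = -4/5: (-12/5, -16/5) → (-4, 0)

T(p) = (-4, 0)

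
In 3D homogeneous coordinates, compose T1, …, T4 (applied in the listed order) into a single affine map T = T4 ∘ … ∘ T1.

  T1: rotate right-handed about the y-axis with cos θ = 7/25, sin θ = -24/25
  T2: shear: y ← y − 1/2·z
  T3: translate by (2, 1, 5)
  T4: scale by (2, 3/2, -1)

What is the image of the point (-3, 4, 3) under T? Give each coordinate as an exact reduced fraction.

T(p) = (-86/25, 903/100, -74/25)

T1 rotate right-handed about the y-axis with cos θ = 7/25, sin θ = -24/25: (-3, 4, 3) → (-93/25, 4, -51/25)
T2 shear: y ← y − 1/2·z: (-93/25, 4, -51/25) → (-93/25, 251/50, -51/25)
T3 translate by (2, 1, 5): (-93/25, 251/50, -51/25) → (-43/25, 301/50, 74/25)
T4 scale by (2, 3/2, -1): (-43/25, 301/50, 74/25) → (-86/25, 903/100, -74/25)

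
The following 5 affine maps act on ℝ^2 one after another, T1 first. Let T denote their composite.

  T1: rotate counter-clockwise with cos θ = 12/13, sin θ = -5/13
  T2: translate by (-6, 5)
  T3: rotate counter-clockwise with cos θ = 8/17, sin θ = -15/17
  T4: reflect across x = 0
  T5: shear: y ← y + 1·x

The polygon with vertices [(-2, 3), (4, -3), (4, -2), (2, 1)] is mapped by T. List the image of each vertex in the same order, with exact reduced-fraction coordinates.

T1 rotate counter-clockwise with cos θ = 12/13, sin θ = -5/13: (-2, 3) → (-9/13, 46/13); (4, -3) → (33/13, -56/13); (4, -2) → (38/13, -44/13); (2, 1) → (29/13, 2/13)
T2 translate by (-6, 5): (-9/13, 46/13) → (-87/13, 111/13); (33/13, -56/13) → (-45/13, 9/13); (38/13, -44/13) → (-40/13, 21/13); (29/13, 2/13) → (-49/13, 67/13)
T3 rotate counter-clockwise with cos θ = 8/17, sin θ = -15/17: (-87/13, 111/13) → (57/13, 129/13); (-45/13, 9/13) → (-225/221, 747/221); (-40/13, 21/13) → (-5/221, 768/221); (-49/13, 67/13) → (613/221, 1271/221)
T4 reflect across x = 0: (57/13, 129/13) → (-57/13, 129/13); (-225/221, 747/221) → (225/221, 747/221); (-5/221, 768/221) → (5/221, 768/221); (613/221, 1271/221) → (-613/221, 1271/221)
T5 shear: y ← y + 1·x: (-57/13, 129/13) → (-57/13, 72/13); (225/221, 747/221) → (225/221, 972/221); (5/221, 768/221) → (5/221, 773/221); (-613/221, 1271/221) → (-613/221, 658/221)

image vertices: (-57/13, 72/13), (225/221, 972/221), (5/221, 773/221), (-613/221, 658/221)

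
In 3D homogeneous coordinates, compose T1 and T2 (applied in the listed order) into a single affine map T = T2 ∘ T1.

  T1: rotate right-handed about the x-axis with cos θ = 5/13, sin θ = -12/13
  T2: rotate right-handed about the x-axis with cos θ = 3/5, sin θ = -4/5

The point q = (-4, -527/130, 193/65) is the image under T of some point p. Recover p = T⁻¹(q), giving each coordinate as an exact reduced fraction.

T1 = [1 0 0 0; 0 5/13 12/13 0; 0 -12/13 5/13 0; 0 0 0 1]
T2·T1 = [1 0 0 0; 0 -33/65 56/65 0; 0 -56/65 -33/65 0; 0 0 0 1]
det M = 1; M⁻¹ = [1 0 0 0; 0 -33/65 -56/65 0; 0 56/65 -33/65 0; 0 0 0 1]
M⁻¹ · (-4, -527/130, 193/65)ᵀ = (-4, -1/2, -5)ᵀ

p = (-4, -1/2, -5)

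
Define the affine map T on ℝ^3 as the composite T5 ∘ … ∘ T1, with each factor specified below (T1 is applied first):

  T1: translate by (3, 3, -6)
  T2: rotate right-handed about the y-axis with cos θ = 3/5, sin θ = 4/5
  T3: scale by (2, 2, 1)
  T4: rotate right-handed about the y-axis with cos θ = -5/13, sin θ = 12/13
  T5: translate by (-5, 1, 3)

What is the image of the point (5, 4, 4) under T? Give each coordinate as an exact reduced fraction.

T(p) = (-941/65, 15, 1/65)

T1 translate by (3, 3, -6): (5, 4, 4) → (8, 7, -2)
T2 rotate right-handed about the y-axis with cos θ = 3/5, sin θ = 4/5: (8, 7, -2) → (16/5, 7, -38/5)
T3 scale by (2, 2, 1): (16/5, 7, -38/5) → (32/5, 14, -38/5)
T4 rotate right-handed about the y-axis with cos θ = -5/13, sin θ = 12/13: (32/5, 14, -38/5) → (-616/65, 14, -194/65)
T5 translate by (-5, 1, 3): (-616/65, 14, -194/65) → (-941/65, 15, 1/65)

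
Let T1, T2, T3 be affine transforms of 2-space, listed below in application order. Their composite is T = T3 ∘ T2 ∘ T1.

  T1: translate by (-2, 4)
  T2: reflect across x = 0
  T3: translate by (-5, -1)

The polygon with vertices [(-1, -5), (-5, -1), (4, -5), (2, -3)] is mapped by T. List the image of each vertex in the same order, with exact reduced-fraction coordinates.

T1 translate by (-2, 4): (-1, -5) → (-3, -1); (-5, -1) → (-7, 3); (4, -5) → (2, -1); (2, -3) → (0, 1)
T2 reflect across x = 0: (-3, -1) → (3, -1); (-7, 3) → (7, 3); (2, -1) → (-2, -1); (0, 1) → (0, 1)
T3 translate by (-5, -1): (3, -1) → (-2, -2); (7, 3) → (2, 2); (-2, -1) → (-7, -2); (0, 1) → (-5, 0)

image vertices: (-2, -2), (2, 2), (-7, -2), (-5, 0)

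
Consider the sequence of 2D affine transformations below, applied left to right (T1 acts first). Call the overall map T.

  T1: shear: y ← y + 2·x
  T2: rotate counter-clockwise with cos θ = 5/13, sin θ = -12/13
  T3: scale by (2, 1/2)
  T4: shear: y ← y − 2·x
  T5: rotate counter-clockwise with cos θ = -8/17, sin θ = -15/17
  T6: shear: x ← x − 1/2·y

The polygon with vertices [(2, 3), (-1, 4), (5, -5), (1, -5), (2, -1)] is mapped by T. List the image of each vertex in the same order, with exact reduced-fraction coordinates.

image vertices: (-14267/442, 144/221), (-1254/221, -50/221), (-13755/442, 310/221), (4261/442, 46/221), (-7255/442, 128/221)

T1 shear: y ← y + 2·x: (2, 3) → (2, 7); (-1, 4) → (-1, 2); (5, -5) → (5, 5); (1, -5) → (1, -3); (2, -1) → (2, 3)
T2 rotate counter-clockwise with cos θ = 5/13, sin θ = -12/13: (2, 7) → (94/13, 11/13); (-1, 2) → (19/13, 22/13); (5, 5) → (85/13, -35/13); (1, -3) → (-31/13, -27/13); (2, 3) → (46/13, -9/13)
T3 scale by (2, 1/2): (94/13, 11/13) → (188/13, 11/26); (19/13, 22/13) → (38/13, 11/13); (85/13, -35/13) → (170/13, -35/26); (-31/13, -27/13) → (-62/13, -27/26); (46/13, -9/13) → (92/13, -9/26)
T4 shear: y ← y − 2·x: (188/13, 11/26) → (188/13, -57/2); (38/13, 11/13) → (38/13, -5); (170/13, -35/26) → (170/13, -55/2); (-62/13, -27/26) → (-62/13, 17/2); (92/13, -9/26) → (92/13, -29/2)
T5 rotate counter-clockwise with cos θ = -8/17, sin θ = -15/17: (188/13, -57/2) → (-14123/442, 144/221); (38/13, -5) → (-1279/221, -50/221); (170/13, -55/2) → (-13445/442, 310/221); (-62/13, 17/2) → (4307/442, 46/221); (92/13, -29/2) → (-7127/442, 128/221)
T6 shear: x ← x − 1/2·y: (-14123/442, 144/221) → (-14267/442, 144/221); (-1279/221, -50/221) → (-1254/221, -50/221); (-13445/442, 310/221) → (-13755/442, 310/221); (4307/442, 46/221) → (4261/442, 46/221); (-7127/442, 128/221) → (-7255/442, 128/221)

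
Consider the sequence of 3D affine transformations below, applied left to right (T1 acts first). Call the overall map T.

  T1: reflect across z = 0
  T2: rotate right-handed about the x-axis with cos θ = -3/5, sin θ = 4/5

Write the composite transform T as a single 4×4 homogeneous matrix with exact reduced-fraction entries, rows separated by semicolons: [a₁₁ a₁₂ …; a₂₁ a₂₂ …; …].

T1 = [1 0 0 0; 0 1 0 0; 0 0 -1 0; 0 0 0 1]
T2·T1 = [1 0 0 0; 0 -3/5 4/5 0; 0 4/5 3/5 0; 0 0 0 1]

T = [1 0 0 0; 0 -3/5 4/5 0; 0 4/5 3/5 0; 0 0 0 1]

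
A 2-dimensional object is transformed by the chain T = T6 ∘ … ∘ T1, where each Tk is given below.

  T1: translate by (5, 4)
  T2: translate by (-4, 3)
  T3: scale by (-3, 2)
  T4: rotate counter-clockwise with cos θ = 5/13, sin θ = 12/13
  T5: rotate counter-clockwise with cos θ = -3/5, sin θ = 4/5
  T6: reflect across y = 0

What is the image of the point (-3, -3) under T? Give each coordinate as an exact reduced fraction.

T(p) = (-50/13, 120/13)

T1 translate by (5, 4): (-3, -3) → (2, 1)
T2 translate by (-4, 3): (2, 1) → (-2, 4)
T3 scale by (-3, 2): (-2, 4) → (6, 8)
T4 rotate counter-clockwise with cos θ = 5/13, sin θ = 12/13: (6, 8) → (-66/13, 112/13)
T5 rotate counter-clockwise with cos θ = -3/5, sin θ = 4/5: (-66/13, 112/13) → (-50/13, -120/13)
T6 reflect across y = 0: (-50/13, -120/13) → (-50/13, 120/13)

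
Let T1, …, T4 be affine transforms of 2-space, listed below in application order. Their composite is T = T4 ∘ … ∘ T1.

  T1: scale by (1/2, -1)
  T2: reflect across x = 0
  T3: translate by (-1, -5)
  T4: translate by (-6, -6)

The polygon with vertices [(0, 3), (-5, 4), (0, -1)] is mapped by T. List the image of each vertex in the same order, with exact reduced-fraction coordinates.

image vertices: (-7, -14), (-9/2, -15), (-7, -10)

T1 scale by (1/2, -1): (0, 3) → (0, -3); (-5, 4) → (-5/2, -4); (0, -1) → (0, 1)
T2 reflect across x = 0: (0, -3) → (0, -3); (-5/2, -4) → (5/2, -4); (0, 1) → (0, 1)
T3 translate by (-1, -5): (0, -3) → (-1, -8); (5/2, -4) → (3/2, -9); (0, 1) → (-1, -4)
T4 translate by (-6, -6): (-1, -8) → (-7, -14); (3/2, -9) → (-9/2, -15); (-1, -4) → (-7, -10)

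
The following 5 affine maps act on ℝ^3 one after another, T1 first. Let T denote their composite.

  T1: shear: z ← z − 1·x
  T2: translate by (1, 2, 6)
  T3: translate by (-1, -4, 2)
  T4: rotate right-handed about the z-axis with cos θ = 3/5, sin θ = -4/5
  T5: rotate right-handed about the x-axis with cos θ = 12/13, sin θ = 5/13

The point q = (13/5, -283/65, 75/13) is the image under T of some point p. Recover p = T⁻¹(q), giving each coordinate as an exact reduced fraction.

p = (3, 3, 2)

T1 = [1 0 0 0; 0 1 0 0; -1 0 1 0; 0 0 0 1]
T2·T1 = [1 0 0 1; 0 1 0 2; -1 0 1 6; 0 0 0 1]
T3·…·T1 = [1 0 0 0; 0 1 0 -2; -1 0 1 8; 0 0 0 1]
T4·…·T1 = [3/5 4/5 0 -8/5; -4/5 3/5 0 -6/5; -1 0 1 8; 0 0 0 1]
T5·…·T1 = [3/5 4/5 0 -8/5; -23/65 36/65 -5/13 -272/65; -16/13 3/13 12/13 90/13; 0 0 0 1]
det M = 1; M⁻¹ = [3/5 -48/65 -4/13 0; 4/5 36/65 3/13 2; 3/5 -73/65 8/13 -8; 0 0 0 1]
M⁻¹ · (13/5, -283/65, 75/13)ᵀ = (3, 3, 2)ᵀ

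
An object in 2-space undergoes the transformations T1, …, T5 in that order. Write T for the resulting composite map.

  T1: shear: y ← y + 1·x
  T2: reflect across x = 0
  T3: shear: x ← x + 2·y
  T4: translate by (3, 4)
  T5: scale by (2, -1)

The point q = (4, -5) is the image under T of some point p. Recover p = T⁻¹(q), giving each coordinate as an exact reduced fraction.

T1 = [1 0 0; 1 1 0; 0 0 1]
T2·T1 = [-1 0 0; 1 1 0; 0 0 1]
T3·…·T1 = [1 2 0; 1 1 0; 0 0 1]
T4·…·T1 = [1 2 3; 1 1 4; 0 0 1]
T5·…·T1 = [2 4 6; -1 -1 -4; 0 0 1]
det M = 2; M⁻¹ = [-1/2 -2 -5; 1/2 1 1; 0 0 1]
M⁻¹ · (4, -5)ᵀ = (3, -2)ᵀ

p = (3, -2)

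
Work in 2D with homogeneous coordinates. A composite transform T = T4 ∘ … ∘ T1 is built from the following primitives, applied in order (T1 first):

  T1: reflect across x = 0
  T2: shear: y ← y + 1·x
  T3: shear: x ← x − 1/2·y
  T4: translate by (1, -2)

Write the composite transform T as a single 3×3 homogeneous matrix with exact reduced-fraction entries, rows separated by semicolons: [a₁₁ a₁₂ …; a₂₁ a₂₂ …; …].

T1 = [-1 0 0; 0 1 0; 0 0 1]
T2·T1 = [-1 0 0; -1 1 0; 0 0 1]
T3·…·T1 = [-1/2 -1/2 0; -1 1 0; 0 0 1]
T4·…·T1 = [-1/2 -1/2 1; -1 1 -2; 0 0 1]

T = [-1/2 -1/2 1; -1 1 -2; 0 0 1]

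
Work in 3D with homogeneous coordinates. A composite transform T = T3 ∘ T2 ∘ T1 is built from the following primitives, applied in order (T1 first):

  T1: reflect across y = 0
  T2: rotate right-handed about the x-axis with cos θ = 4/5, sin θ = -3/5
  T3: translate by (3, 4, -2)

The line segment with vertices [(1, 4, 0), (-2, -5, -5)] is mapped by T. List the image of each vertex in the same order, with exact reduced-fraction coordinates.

image vertices: (4, 4/5, 2/5), (1, 5, -9)

T1 reflect across y = 0: (1, 4, 0) → (1, -4, 0); (-2, -5, -5) → (-2, 5, -5)
T2 rotate right-handed about the x-axis with cos θ = 4/5, sin θ = -3/5: (1, -4, 0) → (1, -16/5, 12/5); (-2, 5, -5) → (-2, 1, -7)
T3 translate by (3, 4, -2): (1, -16/5, 12/5) → (4, 4/5, 2/5); (-2, 1, -7) → (1, 5, -9)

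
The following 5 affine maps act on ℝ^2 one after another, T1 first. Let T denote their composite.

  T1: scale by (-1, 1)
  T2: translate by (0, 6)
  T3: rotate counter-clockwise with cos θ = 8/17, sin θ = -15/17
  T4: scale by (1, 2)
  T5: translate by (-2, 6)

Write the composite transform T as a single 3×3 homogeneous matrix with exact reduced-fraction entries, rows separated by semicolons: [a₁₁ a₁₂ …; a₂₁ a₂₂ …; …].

T1 = [-1 0 0; 0 1 0; 0 0 1]
T2·T1 = [-1 0 0; 0 1 6; 0 0 1]
T3·…·T1 = [-8/17 15/17 90/17; 15/17 8/17 48/17; 0 0 1]
T4·…·T1 = [-8/17 15/17 90/17; 30/17 16/17 96/17; 0 0 1]
T5·…·T1 = [-8/17 15/17 56/17; 30/17 16/17 198/17; 0 0 1]

T = [-8/17 15/17 56/17; 30/17 16/17 198/17; 0 0 1]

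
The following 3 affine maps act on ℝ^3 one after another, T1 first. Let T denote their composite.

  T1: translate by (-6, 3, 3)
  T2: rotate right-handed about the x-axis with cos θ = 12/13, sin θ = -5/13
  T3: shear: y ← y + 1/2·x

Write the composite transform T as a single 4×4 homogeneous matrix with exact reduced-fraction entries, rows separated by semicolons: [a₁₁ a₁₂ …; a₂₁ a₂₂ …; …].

T1 = [1 0 0 -6; 0 1 0 3; 0 0 1 3; 0 0 0 1]
T2·T1 = [1 0 0 -6; 0 12/13 5/13 51/13; 0 -5/13 12/13 21/13; 0 0 0 1]
T3·…·T1 = [1 0 0 -6; 1/2 12/13 5/13 12/13; 0 -5/13 12/13 21/13; 0 0 0 1]

T = [1 0 0 -6; 1/2 12/13 5/13 12/13; 0 -5/13 12/13 21/13; 0 0 0 1]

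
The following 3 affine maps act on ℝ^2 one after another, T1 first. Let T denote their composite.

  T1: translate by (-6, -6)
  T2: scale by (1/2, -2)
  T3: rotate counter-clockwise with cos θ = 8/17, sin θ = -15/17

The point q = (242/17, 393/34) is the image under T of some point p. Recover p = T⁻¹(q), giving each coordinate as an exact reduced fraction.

T1 = [1 0 -6; 0 1 -6; 0 0 1]
T2·T1 = [1/2 0 -3; 0 -2 12; 0 0 1]
T3·…·T1 = [4/17 -30/17 156/17; -15/34 -16/17 141/17; 0 0 1]
det M = -1; M⁻¹ = [16/17 -30/17 6; -15/34 -4/17 6; 0 0 1]
M⁻¹ · (242/17, 393/34)ᵀ = (-1, -3)ᵀ

p = (-1, -3)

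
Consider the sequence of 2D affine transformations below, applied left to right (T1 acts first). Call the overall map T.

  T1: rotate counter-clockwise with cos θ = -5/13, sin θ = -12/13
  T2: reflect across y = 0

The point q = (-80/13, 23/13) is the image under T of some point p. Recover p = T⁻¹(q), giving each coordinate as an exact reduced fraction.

T1 = [-5/13 12/13 0; -12/13 -5/13 0; 0 0 1]
T2·T1 = [-5/13 12/13 0; 12/13 5/13 0; 0 0 1]
det M = -1; M⁻¹ = [-5/13 12/13 0; 12/13 5/13 0; 0 0 1]
M⁻¹ · (-80/13, 23/13)ᵀ = (4, -5)ᵀ

p = (4, -5)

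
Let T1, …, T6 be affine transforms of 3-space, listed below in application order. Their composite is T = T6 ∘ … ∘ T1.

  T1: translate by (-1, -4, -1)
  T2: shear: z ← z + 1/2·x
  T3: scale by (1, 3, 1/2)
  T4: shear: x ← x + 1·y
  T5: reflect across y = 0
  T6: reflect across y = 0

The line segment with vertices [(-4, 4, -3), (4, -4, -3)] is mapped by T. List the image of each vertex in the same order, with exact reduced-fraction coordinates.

image vertices: (-5, 0, -13/4), (-21, -24, -5/4)

T1 translate by (-1, -4, -1): (-4, 4, -3) → (-5, 0, -4); (4, -4, -3) → (3, -8, -4)
T2 shear: z ← z + 1/2·x: (-5, 0, -4) → (-5, 0, -13/2); (3, -8, -4) → (3, -8, -5/2)
T3 scale by (1, 3, 1/2): (-5, 0, -13/2) → (-5, 0, -13/4); (3, -8, -5/2) → (3, -24, -5/4)
T4 shear: x ← x + 1·y: (-5, 0, -13/4) → (-5, 0, -13/4); (3, -24, -5/4) → (-21, -24, -5/4)
T5 reflect across y = 0: (-5, 0, -13/4) → (-5, 0, -13/4); (-21, -24, -5/4) → (-21, 24, -5/4)
T6 reflect across y = 0: (-5, 0, -13/4) → (-5, 0, -13/4); (-21, 24, -5/4) → (-21, -24, -5/4)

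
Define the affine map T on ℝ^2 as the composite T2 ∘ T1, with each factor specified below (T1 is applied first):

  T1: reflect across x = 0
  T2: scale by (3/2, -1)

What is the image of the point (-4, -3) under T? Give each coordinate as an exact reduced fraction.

T(p) = (6, 3)

T1 reflect across x = 0: (-4, -3) → (4, -3)
T2 scale by (3/2, -1): (4, -3) → (6, 3)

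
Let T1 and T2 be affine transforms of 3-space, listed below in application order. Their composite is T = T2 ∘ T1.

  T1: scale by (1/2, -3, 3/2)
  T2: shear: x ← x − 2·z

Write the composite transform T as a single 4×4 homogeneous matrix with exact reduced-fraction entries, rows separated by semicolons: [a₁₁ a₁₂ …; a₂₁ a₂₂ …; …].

T = [1/2 0 -3 0; 0 -3 0 0; 0 0 3/2 0; 0 0 0 1]

T1 = [1/2 0 0 0; 0 -3 0 0; 0 0 3/2 0; 0 0 0 1]
T2·T1 = [1/2 0 -3 0; 0 -3 0 0; 0 0 3/2 0; 0 0 0 1]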